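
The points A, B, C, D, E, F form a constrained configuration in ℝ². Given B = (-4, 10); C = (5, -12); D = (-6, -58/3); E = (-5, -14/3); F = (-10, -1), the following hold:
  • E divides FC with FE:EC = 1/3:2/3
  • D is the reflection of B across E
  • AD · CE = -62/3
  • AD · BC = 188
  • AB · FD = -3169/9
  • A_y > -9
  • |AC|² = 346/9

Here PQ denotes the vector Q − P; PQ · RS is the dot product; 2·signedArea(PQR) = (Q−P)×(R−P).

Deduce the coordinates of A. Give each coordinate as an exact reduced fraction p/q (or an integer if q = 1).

A = (0, -25/3)

1. A_x = 0  [AB · FD = -3169/9 ∩ AD · CE = -62/3]
2. A_y = -25/3  [AB · FD = -3169/9 ∩ AD · CE = -62/3]
   → A = (0, -25/3)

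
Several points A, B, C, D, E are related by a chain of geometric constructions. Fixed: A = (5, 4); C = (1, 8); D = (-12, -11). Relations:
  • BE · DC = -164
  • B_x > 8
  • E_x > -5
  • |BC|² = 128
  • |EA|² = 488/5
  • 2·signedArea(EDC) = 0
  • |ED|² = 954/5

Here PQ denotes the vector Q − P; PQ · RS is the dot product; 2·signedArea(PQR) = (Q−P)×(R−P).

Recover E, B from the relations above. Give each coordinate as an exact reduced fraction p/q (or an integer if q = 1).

1. E_x = -21/5  [line -19·x + 13·y + -85 = 0 ∩ |ED|² = 954/5]
2. E_y = 2/5  [line -19·x + 13·y + -85 = 0 ∩ |ED|² = 954/5]
   → E = (-21/5, 2/5)
3. B_x = 9  [line -13·x + -19·y + 117 = 0 ∩ |BC|² = 128]
4. B_y = 0  [line -13·x + -19·y + 117 = 0 ∩ |BC|² = 128]
   → B = (9, 0)

B = (9, 0)
E = (-21/5, 2/5)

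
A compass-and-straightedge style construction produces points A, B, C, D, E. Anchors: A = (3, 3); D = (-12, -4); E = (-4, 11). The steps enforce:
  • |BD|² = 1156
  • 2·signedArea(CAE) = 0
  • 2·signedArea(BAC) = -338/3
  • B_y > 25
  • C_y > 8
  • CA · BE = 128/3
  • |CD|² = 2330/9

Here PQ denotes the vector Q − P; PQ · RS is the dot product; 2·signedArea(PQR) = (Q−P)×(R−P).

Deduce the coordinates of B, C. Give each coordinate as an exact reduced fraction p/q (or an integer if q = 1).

1. C_x = -5/3  [line -8·x + -7·y + 45 = 0 ∩ |CD|² = 2330/9]
2. C_y = 25/3  [line -8·x + -7·y + 45 = 0 ∩ |CD|² = 2330/9]
   → C = (-5/3, 25/3)
3. B_x = 4  [2·signedArea(BAC) = -338/3 ∩ CA · BE = 128/3]
4. B_y = 26  [2·signedArea(BAC) = -338/3 ∩ CA · BE = 128/3]
   → B = (4, 26)

B = (4, 26)
C = (-5/3, 25/3)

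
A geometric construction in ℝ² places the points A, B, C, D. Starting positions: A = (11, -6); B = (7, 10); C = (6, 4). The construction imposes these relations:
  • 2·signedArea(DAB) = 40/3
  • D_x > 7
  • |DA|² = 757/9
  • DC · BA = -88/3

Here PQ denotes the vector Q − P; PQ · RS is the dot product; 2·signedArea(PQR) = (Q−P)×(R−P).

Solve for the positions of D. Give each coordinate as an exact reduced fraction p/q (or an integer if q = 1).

D = (8, 8/3)

1. D_x = 8  [2·signedArea(DAB) = 40/3 ∩ DC · BA = -88/3]
2. D_y = 8/3  [2·signedArea(DAB) = 40/3 ∩ DC · BA = -88/3]
   → D = (8, 8/3)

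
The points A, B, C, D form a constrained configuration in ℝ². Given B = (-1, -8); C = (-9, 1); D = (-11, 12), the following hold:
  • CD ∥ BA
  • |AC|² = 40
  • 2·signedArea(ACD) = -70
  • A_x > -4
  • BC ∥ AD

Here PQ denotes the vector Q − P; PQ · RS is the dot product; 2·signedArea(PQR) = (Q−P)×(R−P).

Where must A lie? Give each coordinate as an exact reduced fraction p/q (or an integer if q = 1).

1. A_x = -3  [BC ∥ AD ∩ CD ∥ BA]
2. A_y = 3  [BC ∥ AD ∩ CD ∥ BA]
   → A = (-3, 3)

A = (-3, 3)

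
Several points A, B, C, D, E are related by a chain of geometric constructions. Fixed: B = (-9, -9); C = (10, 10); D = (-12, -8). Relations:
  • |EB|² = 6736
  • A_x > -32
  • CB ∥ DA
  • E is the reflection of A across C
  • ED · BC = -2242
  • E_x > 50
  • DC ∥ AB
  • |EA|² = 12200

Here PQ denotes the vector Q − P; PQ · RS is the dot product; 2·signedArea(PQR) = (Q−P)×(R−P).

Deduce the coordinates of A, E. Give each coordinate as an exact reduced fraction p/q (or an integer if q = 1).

1. A_x = -31  [DC ∥ AB ∩ CB ∥ DA]
2. A_y = -27  [DC ∥ AB ∩ CB ∥ DA]
   → A = (-31, -27)
3. E_x = 51  [E is the reflection of A across C]
4. E_y = 47  [E is the reflection of A across C]
   → E = (51, 47)

A = (-31, -27)
E = (51, 47)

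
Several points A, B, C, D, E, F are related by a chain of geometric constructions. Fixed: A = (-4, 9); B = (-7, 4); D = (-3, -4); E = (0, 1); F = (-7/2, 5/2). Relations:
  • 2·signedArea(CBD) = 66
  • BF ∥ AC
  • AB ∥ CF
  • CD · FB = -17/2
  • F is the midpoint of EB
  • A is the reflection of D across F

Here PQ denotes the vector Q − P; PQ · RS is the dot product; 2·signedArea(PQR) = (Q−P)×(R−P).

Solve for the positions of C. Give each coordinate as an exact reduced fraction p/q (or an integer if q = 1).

1. C_x = -1/2  [AB ∥ CF ∩ BF ∥ AC]
2. C_y = 15/2  [AB ∥ CF ∩ BF ∥ AC]
   → C = (-1/2, 15/2)

C = (-1/2, 15/2)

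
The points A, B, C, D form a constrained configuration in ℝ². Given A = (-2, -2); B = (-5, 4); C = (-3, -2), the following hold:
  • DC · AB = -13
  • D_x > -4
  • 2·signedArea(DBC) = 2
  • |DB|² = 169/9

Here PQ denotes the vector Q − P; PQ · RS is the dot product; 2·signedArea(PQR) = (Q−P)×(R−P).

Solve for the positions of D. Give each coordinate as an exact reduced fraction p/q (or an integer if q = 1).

1. D_x = -10/3  [2·signedArea(DBC) = 2 ∩ DC · AB = -13]
2. D_y = 0  [2·signedArea(DBC) = 2 ∩ DC · AB = -13]
   → D = (-10/3, 0)

D = (-10/3, 0)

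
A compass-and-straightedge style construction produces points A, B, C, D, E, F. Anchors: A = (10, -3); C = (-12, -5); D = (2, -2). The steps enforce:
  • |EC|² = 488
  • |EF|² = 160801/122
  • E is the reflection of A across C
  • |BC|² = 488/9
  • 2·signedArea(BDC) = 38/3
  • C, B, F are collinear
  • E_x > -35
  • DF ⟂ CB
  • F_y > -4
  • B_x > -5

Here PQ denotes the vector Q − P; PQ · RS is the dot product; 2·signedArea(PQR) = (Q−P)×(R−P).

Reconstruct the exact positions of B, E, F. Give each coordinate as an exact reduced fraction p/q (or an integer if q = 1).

1. B_x = -14/3  [line 3·x + -14·y + -140/3 = 0 ∩ |BC|² = 488/9]
2. B_y = -13/3  [line 3·x + -14·y + -140/3 = 0 ∩ |BC|² = 488/9]
   → B = (-14/3, -13/3)
3. E_x = -34  [E is the reflection of A across C]
4. E_y = -7  [E is the reflection of A across C]
   → E = (-34, -7)
5. F_x = 263/122  [C, B, F are collinear ∩ DF ⟂ CB]
6. F_y = -453/122  [C, B, F are collinear ∩ DF ⟂ CB]
   → F = (263/122, -453/122)

B = (-14/3, -13/3)
E = (-34, -7)
F = (263/122, -453/122)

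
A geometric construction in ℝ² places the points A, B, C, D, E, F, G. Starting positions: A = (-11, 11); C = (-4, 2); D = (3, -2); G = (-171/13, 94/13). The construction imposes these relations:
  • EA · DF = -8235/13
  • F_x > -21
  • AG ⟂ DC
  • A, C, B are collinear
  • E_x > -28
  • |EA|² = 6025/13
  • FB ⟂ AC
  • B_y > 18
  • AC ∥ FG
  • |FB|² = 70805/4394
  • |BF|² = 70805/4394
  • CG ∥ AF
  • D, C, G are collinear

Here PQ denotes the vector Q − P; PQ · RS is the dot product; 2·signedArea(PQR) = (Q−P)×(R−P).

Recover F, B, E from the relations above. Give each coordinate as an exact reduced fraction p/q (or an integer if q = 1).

1. F_x = -262/13  [AC ∥ FG ∩ CG ∥ AF]
2. F_y = 211/13  [AC ∥ FG ∩ CG ∥ AF]
   → F = (-262/13, 211/13)
3. B_x = -5741/338  [A, C, B are collinear ∩ FB ⟂ AC]
4. B_y = 6319/338  [A, C, B are collinear ∩ FB ⟂ AC]
   → B = (-5741/338, 6319/338)
5. E_x = -353/13  [line 301/13·x + -237/13·y + 14153/13 = 0 ∩ |EA|² = 6025/13]
6. E_y = 328/13  [line 301/13·x + -237/13·y + 14153/13 = 0 ∩ |EA|² = 6025/13]
   → E = (-353/13, 328/13)

B = (-5741/338, 6319/338)
E = (-353/13, 328/13)
F = (-262/13, 211/13)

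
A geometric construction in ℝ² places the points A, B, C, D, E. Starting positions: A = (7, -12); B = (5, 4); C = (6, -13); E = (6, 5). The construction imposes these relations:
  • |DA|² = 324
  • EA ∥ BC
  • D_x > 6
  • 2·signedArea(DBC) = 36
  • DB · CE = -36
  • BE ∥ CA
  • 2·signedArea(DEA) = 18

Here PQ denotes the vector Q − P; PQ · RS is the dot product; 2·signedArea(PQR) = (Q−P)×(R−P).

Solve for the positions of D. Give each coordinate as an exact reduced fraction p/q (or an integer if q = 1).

D = (7, 6)

1. D_x = 7  [2·signedArea(DEA) = 18 ∩ DB · CE = -36]
2. D_y = 6  [2·signedArea(DEA) = 18 ∩ DB · CE = -36]
   → D = (7, 6)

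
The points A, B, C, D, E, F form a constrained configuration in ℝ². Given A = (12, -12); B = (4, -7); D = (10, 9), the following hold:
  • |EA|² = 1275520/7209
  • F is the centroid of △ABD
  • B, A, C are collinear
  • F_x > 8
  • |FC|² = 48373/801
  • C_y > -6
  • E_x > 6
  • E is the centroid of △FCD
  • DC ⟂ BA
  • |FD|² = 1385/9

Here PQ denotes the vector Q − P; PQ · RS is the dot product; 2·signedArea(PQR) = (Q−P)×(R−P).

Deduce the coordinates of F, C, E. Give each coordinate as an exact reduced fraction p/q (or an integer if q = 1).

1. F_x = 26/3  [F is the centroid of △ABD]
2. F_y = -10/3  [F is the centroid of △ABD]
   → F = (26/3, -10/3)
3. C_x = 100/89  [B, A, C are collinear ∩ DC ⟂ BA]
4. C_y = -463/89  [B, A, C are collinear ∩ DC ⟂ BA]
   → C = (100/89, -463/89)
5. E_x = 5284/801  [E is the centroid of △FCD]
6. E_y = 124/801  [E is the centroid of △FCD]
   → E = (5284/801, 124/801)

C = (100/89, -463/89)
E = (5284/801, 124/801)
F = (26/3, -10/3)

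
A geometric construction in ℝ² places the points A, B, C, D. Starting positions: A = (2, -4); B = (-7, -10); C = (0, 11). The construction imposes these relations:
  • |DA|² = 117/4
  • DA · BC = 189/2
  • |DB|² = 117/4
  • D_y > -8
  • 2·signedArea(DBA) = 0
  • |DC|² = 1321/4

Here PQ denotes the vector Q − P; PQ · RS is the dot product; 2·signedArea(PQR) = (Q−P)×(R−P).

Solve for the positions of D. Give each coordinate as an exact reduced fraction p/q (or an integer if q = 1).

1. D_x = -5/2  [2·signedArea(DBA) = 0 ∩ DA · BC = 189/2]
2. D_y = -7  [2·signedArea(DBA) = 0 ∩ DA · BC = 189/2]
   → D = (-5/2, -7)

D = (-5/2, -7)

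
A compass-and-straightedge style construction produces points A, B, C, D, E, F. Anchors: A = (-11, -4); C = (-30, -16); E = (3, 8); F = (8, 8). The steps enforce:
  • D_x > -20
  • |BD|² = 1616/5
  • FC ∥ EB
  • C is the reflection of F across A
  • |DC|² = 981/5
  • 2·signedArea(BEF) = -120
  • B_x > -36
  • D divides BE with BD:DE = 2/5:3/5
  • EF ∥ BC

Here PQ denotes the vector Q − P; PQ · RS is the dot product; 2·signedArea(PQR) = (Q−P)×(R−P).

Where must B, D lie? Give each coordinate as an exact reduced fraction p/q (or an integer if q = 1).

B = (-35, -16)
D = (-99/5, -32/5)

1. B_x = -35  [EF ∥ BC ∩ FC ∥ EB]
2. B_y = -16  [EF ∥ BC ∩ FC ∥ EB]
   → B = (-35, -16)
3. D_x = -99/5  [D divides BE with BD:DE = 2/5:3/5]
4. D_y = -32/5  [D divides BE with BD:DE = 2/5:3/5]
   → D = (-99/5, -32/5)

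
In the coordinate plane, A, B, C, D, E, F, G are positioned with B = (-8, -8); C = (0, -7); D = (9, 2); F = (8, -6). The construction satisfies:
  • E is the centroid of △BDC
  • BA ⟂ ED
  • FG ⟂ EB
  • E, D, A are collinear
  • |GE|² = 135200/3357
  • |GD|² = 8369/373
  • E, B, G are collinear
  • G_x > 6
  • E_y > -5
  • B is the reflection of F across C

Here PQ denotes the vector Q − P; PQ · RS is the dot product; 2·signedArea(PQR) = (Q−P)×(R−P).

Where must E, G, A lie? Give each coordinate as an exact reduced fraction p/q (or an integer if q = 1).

A = (-7099/1037, -9934/1037)
E = (1/3, -13/3)
G = (2291/373, -663/373)

1. E_x = 1/3  [E is the centroid of △BDC]
2. E_y = -13/3  [E is the centroid of △BDC]
   → E = (1/3, -13/3)
3. G_x = 2291/373  [E, B, G are collinear ∩ FG ⟂ EB]
4. G_y = -663/373  [E, B, G are collinear ∩ FG ⟂ EB]
   → G = (2291/373, -663/373)
5. A_x = -7099/1037  [E, D, A are collinear ∩ BA ⟂ ED]
6. A_y = -9934/1037  [E, D, A are collinear ∩ BA ⟂ ED]
   → A = (-7099/1037, -9934/1037)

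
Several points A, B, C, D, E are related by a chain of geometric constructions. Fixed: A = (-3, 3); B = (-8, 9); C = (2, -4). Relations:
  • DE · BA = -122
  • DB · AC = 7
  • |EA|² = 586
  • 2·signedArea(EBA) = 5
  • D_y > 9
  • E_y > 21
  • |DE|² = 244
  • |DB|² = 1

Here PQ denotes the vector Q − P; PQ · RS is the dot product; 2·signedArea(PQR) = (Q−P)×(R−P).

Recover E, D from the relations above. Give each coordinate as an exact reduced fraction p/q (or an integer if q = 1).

D = (-8, 10)
E = (-18, 22)

1. E_x = -18  [line 6·x + 5·y + -2 = 0 ∩ |EA|² = 586]
2. E_y = 22  [line 6·x + 5·y + -2 = 0 ∩ |EA|² = 586]
   → E = (-18, 22)
3. D_x = -8  [DB · AC = 7 ∩ DE · BA = -122]
4. D_y = 10  [DB · AC = 7 ∩ DE · BA = -122]
   → D = (-8, 10)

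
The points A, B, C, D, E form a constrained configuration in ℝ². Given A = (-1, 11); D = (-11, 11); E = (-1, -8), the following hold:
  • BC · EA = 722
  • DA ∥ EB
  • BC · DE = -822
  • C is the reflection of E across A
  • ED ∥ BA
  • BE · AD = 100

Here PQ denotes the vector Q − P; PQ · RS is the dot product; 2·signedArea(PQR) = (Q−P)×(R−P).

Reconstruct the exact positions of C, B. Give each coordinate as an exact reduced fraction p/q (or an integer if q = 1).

1. C_x = -1  [C is the reflection of E across A]
2. C_y = 30  [C is the reflection of E across A]
   → C = (-1, 30)
3. B_x = 9  [ED ∥ BA ∩ DA ∥ EB]
4. B_y = -8  [ED ∥ BA ∩ DA ∥ EB]
   → B = (9, -8)

B = (9, -8)
C = (-1, 30)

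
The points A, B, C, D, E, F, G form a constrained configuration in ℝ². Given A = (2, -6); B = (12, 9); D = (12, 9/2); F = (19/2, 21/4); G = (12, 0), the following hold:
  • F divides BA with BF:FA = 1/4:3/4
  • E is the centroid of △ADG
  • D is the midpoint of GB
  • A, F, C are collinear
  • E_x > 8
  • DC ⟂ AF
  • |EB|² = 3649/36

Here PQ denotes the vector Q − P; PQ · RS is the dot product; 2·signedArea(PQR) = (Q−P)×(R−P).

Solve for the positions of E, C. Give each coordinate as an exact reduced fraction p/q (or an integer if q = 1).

1. E_x = 26/3  [E is the centroid of △ADG]
2. E_y = -1/2  [E is the centroid of △ADG]
   → E = (26/3, -1/2)
3. C_x = 129/13  [A, F, C are collinear ∩ DC ⟂ AF]
4. C_y = 153/26  [A, F, C are collinear ∩ DC ⟂ AF]
   → C = (129/13, 153/26)

C = (129/13, 153/26)
E = (26/3, -1/2)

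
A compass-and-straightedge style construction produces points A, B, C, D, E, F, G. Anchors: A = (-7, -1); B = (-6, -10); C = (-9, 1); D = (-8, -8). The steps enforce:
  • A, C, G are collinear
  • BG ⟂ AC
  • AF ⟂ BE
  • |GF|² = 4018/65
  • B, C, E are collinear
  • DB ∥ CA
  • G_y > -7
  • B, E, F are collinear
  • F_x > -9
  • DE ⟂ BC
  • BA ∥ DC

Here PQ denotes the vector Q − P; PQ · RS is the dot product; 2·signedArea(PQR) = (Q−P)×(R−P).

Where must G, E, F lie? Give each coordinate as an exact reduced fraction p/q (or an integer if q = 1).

E = (-432/65, -496/65)
F = (-543/65, -89/65)
G = (-2, -6)

1. G_x = -2  [A, C, G are collinear ∩ BG ⟂ AC]
2. G_y = -6  [A, C, G are collinear ∩ BG ⟂ AC]
   → G = (-2, -6)
3. E_x = -432/65  [B, C, E are collinear ∩ DE ⟂ BC]
4. E_y = -496/65  [B, C, E are collinear ∩ DE ⟂ BC]
   → E = (-432/65, -496/65)
5. F_x = -543/65  [B, E, F are collinear ∩ AF ⟂ BE]
6. F_y = -89/65  [B, E, F are collinear ∩ AF ⟂ BE]
   → F = (-543/65, -89/65)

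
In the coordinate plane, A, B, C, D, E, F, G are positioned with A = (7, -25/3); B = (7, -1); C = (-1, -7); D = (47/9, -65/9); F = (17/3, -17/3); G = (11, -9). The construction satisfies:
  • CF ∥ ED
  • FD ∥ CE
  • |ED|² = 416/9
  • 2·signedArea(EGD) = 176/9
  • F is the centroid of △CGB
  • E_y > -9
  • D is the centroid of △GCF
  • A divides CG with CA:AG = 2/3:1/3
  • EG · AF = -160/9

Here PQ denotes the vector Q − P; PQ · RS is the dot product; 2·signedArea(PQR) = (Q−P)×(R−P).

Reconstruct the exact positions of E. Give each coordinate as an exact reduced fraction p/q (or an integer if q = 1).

1. E_x = -13/9  [CF ∥ ED ∩ FD ∥ CE]
2. E_y = -77/9  [CF ∥ ED ∩ FD ∥ CE]
   → E = (-13/9, -77/9)

E = (-13/9, -77/9)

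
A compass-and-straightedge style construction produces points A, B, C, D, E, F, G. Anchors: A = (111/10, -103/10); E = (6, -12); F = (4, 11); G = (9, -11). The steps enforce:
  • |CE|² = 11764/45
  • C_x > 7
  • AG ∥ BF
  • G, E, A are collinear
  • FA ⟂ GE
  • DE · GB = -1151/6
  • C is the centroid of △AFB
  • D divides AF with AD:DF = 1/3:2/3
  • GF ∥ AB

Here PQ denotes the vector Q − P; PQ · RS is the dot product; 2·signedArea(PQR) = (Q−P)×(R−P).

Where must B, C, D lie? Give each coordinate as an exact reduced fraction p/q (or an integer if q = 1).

B = (61/10, 117/10)
C = (106/15, 62/15)
D = (131/15, -16/5)

1. B_x = 61/10  [AG ∥ BF ∩ GF ∥ AB]
2. B_y = 117/10  [AG ∥ BF ∩ GF ∥ AB]
   → B = (61/10, 117/10)
3. C_x = 106/15  [C is the centroid of △AFB]
4. C_y = 62/15  [C is the centroid of △AFB]
   → C = (106/15, 62/15)
5. D_x = 131/15  [D divides AF with AD:DF = 1/3:2/3]
6. D_y = -16/5  [D divides AF with AD:DF = 1/3:2/3]
   → D = (131/15, -16/5)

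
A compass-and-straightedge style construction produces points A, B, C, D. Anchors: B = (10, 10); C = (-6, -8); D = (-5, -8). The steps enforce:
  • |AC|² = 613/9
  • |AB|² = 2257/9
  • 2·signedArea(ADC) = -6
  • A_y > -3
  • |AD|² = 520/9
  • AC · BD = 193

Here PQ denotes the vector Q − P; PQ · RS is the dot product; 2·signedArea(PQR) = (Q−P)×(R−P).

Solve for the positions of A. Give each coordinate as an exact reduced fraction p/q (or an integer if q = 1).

1. A_x = -1/3  [AC · BD = 193 ∩ 2·signedArea(ADC) = -6]
2. A_y = -2  [AC · BD = 193 ∩ 2·signedArea(ADC) = -6]
   → A = (-1/3, -2)

A = (-1/3, -2)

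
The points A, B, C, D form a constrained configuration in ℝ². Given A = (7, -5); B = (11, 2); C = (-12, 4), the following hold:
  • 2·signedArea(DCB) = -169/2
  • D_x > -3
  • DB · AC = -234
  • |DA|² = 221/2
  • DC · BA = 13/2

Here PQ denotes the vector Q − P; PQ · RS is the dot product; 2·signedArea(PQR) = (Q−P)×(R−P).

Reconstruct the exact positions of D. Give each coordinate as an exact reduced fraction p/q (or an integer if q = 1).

D = (-5/2, -1/2)

1. D_x = -5/2  [DB · AC = -234 ∩ 2·signedArea(DCB) = -169/2]
2. D_y = -1/2  [DB · AC = -234 ∩ 2·signedArea(DCB) = -169/2]
   → D = (-5/2, -1/2)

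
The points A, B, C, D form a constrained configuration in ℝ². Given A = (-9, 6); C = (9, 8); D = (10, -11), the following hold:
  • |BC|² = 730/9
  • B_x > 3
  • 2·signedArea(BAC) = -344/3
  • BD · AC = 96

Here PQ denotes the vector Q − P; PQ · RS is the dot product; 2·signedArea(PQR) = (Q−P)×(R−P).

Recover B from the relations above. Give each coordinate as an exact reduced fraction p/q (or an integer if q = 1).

B = (10/3, 1)

1. B_x = 10/3  [2·signedArea(BAC) = -344/3 ∩ BD · AC = 96]
2. B_y = 1  [2·signedArea(BAC) = -344/3 ∩ BD · AC = 96]
   → B = (10/3, 1)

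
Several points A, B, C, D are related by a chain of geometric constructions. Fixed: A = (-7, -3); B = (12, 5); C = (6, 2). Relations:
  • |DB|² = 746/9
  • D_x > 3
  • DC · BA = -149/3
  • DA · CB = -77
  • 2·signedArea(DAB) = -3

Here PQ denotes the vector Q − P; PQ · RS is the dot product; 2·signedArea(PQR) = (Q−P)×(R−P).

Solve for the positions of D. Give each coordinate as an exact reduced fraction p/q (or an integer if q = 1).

D = (11/3, 4/3)

1. D_x = 11/3  [DC · BA = -149/3 ∩ 2·signedArea(DAB) = -3]
2. D_y = 4/3  [DC · BA = -149/3 ∩ 2·signedArea(DAB) = -3]
   → D = (11/3, 4/3)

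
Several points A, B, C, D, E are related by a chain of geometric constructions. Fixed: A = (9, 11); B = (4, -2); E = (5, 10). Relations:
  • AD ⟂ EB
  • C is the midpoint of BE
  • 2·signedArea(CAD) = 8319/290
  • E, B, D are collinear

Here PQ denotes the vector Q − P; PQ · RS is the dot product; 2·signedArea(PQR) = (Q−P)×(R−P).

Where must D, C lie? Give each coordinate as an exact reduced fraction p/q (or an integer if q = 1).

C = (9/2, 4)
D = (741/145, 1642/145)

1. D_x = 741/145  [E, B, D are collinear ∩ AD ⟂ EB]
2. D_y = 1642/145  [E, B, D are collinear ∩ AD ⟂ EB]
   → D = (741/145, 1642/145)
3. C_x = 9/2  [C is the midpoint of BE]
4. C_y = 4  [C is the midpoint of BE]
   → C = (9/2, 4)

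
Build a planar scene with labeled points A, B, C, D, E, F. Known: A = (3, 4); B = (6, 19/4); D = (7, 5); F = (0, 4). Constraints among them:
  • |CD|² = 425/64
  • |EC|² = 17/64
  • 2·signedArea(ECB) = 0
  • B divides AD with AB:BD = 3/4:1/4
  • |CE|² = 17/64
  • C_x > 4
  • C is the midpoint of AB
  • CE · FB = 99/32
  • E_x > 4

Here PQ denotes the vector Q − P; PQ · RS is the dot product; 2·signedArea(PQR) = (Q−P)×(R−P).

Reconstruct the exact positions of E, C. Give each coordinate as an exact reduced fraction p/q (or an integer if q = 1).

C = (9/2, 35/8)
E = (5, 9/2)

1. C_x = 9/2  [C is the midpoint of AB]
2. C_y = 35/8  [C is the midpoint of AB]
   → C = (9/2, 35/8)
3. E_x = 5  [2·signedArea(ECB) = 0 ∩ CE · FB = 99/32]
4. E_y = 9/2  [2·signedArea(ECB) = 0 ∩ CE · FB = 99/32]
   → E = (5, 9/2)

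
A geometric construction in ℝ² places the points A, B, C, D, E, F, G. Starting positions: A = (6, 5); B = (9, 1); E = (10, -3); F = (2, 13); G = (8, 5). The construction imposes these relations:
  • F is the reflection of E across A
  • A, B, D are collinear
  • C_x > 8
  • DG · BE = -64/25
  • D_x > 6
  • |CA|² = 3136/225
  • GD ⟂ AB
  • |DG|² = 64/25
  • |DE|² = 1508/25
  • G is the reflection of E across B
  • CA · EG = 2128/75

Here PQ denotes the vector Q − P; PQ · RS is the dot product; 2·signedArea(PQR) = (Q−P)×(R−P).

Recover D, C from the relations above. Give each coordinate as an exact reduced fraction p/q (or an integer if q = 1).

C = (206/25, 151/75)
D = (168/25, 101/25)

1. D_x = 168/25  [A, B, D are collinear ∩ GD ⟂ AB]
2. D_y = 101/25  [A, B, D are collinear ∩ GD ⟂ AB]
   → D = (168/25, 101/25)
3. C_x = 206/25  [line 2·x + -8·y + -28/75 = 0 ∩ |CA|² = 3136/225]
4. C_y = 151/75  [line 2·x + -8·y + -28/75 = 0 ∩ |CA|² = 3136/225]
   → C = (206/25, 151/75)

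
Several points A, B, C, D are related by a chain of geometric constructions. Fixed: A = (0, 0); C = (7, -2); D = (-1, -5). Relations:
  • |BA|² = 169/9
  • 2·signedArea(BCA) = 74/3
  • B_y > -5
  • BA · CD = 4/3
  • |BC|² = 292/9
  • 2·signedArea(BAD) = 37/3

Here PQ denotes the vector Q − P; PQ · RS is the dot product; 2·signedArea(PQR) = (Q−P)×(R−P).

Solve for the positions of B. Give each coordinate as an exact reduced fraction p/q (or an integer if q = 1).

1. B_x = 5/3  [2·signedArea(BCA) = 74/3 ∩ 2·signedArea(BAD) = 37/3]
2. B_y = -4  [2·signedArea(BCA) = 74/3 ∩ 2·signedArea(BAD) = 37/3]
   → B = (5/3, -4)

B = (5/3, -4)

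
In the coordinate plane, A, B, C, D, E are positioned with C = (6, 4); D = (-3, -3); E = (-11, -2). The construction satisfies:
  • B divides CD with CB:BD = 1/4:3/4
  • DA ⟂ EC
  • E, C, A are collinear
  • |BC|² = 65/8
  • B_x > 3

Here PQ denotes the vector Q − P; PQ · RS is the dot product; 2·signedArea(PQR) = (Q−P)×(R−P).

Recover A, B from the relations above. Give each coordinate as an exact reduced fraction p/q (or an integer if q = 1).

1. A_x = -21/5  [E, C, A are collinear ∩ DA ⟂ EC]
2. A_y = 2/5  [E, C, A are collinear ∩ DA ⟂ EC]
   → A = (-21/5, 2/5)
3. B_x = 15/4  [B divides CD with CB:BD = 1/4:3/4]
4. B_y = 9/4  [B divides CD with CB:BD = 1/4:3/4]
   → B = (15/4, 9/4)

A = (-21/5, 2/5)
B = (15/4, 9/4)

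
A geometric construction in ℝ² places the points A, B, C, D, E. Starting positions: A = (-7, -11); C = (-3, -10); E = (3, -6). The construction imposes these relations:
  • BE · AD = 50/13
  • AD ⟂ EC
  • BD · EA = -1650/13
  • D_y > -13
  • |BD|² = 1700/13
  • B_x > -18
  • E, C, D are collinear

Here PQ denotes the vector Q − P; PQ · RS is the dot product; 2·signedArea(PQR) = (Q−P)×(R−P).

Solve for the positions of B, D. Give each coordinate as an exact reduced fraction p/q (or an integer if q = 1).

B = (-17, -16)
D = (-81/13, -158/13)

1. D_x = -81/13  [E, C, D are collinear ∩ AD ⟂ EC]
2. D_y = -158/13  [E, C, D are collinear ∩ AD ⟂ EC]
   → D = (-81/13, -158/13)
3. B_x = -17  [BE · AD = 50/13 ∩ BD · EA = -1650/13]
4. B_y = -16  [BE · AD = 50/13 ∩ BD · EA = -1650/13]
   → B = (-17, -16)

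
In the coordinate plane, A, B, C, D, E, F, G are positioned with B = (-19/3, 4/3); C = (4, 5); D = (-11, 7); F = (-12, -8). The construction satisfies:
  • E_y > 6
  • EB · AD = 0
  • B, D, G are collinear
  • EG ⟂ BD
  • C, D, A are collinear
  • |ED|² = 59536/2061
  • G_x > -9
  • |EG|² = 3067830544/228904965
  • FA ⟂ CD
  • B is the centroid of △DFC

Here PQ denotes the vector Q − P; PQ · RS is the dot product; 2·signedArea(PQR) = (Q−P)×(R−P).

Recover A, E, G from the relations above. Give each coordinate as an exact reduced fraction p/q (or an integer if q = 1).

A = (-2294/229, 1573/229)
E = (-1299/229, 4321/687)
G = (-2831641/333195, 1320253/333195)

1. A_x = -2294/229  [C, D, A are collinear ∩ FA ⟂ CD]
2. A_y = 1573/229  [C, D, A are collinear ∩ FA ⟂ CD]
   → A = (-2294/229, 1573/229)
3. E_x = -1299/229  [line 225/229·x + -30/229·y + 1465/229 = 0 ∩ |ED|² = 59536/2061]
4. E_y = 4321/687  [line 225/229·x + -30/229·y + 1465/229 = 0 ∩ |ED|² = 59536/2061]
   → E = (-1299/229, 4321/687)
5. G_x = -2831641/333195  [B, D, G are collinear ∩ EG ⟂ BD]
6. G_y = 1320253/333195  [B, D, G are collinear ∩ EG ⟂ BD]
   → G = (-2831641/333195, 1320253/333195)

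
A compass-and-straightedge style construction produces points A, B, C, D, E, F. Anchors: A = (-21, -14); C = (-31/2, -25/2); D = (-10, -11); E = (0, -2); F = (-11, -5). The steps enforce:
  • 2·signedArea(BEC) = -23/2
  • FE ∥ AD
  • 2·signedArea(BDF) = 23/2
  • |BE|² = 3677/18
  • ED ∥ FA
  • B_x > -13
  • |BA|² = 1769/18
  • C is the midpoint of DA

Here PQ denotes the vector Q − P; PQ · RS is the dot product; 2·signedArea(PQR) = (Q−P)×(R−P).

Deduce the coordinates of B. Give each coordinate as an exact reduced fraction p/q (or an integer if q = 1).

B = (-73/6, -19/2)

1. B_x = -73/6  [2·signedArea(BEC) = -23/2 ∩ 2·signedArea(BDF) = 23/2]
2. B_y = -19/2  [2·signedArea(BEC) = -23/2 ∩ 2·signedArea(BDF) = 23/2]
   → B = (-73/6, -19/2)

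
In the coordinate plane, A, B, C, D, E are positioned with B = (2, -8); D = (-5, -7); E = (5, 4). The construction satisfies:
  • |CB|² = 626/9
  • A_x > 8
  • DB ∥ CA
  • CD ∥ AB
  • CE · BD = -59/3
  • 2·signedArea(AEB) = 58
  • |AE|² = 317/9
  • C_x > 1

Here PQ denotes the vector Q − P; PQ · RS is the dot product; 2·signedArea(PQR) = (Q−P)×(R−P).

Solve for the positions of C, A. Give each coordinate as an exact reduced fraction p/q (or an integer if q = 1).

A = (26/3, -2/3)
C = (5/3, 1/3)

1. C_x = 5/3  [line 7·x + -1·y + -34/3 = 0 ∩ |CB|² = 626/9]
2. C_y = 1/3  [line 7·x + -1·y + -34/3 = 0 ∩ |CB|² = 626/9]
   → C = (5/3, 1/3)
3. A_x = 26/3  [CD ∥ AB ∩ DB ∥ CA]
4. A_y = -2/3  [CD ∥ AB ∩ DB ∥ CA]
   → A = (26/3, -2/3)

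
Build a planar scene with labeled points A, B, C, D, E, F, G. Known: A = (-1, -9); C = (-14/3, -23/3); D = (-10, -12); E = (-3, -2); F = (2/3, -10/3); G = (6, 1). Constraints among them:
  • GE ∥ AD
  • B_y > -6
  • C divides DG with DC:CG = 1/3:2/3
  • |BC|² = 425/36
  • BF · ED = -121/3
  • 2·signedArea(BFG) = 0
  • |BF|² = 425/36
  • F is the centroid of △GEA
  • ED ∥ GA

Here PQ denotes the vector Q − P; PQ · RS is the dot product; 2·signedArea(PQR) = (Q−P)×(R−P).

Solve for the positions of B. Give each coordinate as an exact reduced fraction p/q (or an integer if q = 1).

B = (-2, -11/2)

1. B_x = -2  [2·signedArea(BFG) = 0 ∩ BF · ED = -121/3]
2. B_y = -11/2  [2·signedArea(BFG) = 0 ∩ BF · ED = -121/3]
   → B = (-2, -11/2)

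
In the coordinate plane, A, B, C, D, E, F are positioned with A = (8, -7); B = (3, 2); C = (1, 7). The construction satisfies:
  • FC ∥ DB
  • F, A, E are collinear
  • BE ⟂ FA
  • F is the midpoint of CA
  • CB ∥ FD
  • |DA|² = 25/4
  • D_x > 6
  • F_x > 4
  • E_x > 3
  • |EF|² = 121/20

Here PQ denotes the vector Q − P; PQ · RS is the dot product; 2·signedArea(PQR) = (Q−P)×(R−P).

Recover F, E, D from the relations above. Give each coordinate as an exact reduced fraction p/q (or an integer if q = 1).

D = (13/2, -5)
E = (17/5, 11/5)
F = (9/2, 0)

1. F_x = 9/2  [F is the midpoint of CA]
2. F_y = 0  [F is the midpoint of CA]
   → F = (9/2, 0)
3. E_x = 17/5  [F, A, E are collinear ∩ BE ⟂ FA]
4. E_y = 11/5  [F, A, E are collinear ∩ BE ⟂ FA]
   → E = (17/5, 11/5)
5. D_x = 13/2  [FC ∥ DB ∩ CB ∥ FD]
6. D_y = -5  [FC ∥ DB ∩ CB ∥ FD]
   → D = (13/2, -5)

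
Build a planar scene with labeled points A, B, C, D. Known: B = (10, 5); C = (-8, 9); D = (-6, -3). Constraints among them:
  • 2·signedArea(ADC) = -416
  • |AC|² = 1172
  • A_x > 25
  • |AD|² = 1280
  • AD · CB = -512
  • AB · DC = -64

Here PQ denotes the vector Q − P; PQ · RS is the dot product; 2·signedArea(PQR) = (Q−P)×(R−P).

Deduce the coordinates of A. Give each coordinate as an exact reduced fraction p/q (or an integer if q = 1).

A = (26, 13)

1. A_x = 26  [2·signedArea(ADC) = -416 ∩ AD · CB = -512]
2. A_y = 13  [2·signedArea(ADC) = -416 ∩ AD · CB = -512]
   → A = (26, 13)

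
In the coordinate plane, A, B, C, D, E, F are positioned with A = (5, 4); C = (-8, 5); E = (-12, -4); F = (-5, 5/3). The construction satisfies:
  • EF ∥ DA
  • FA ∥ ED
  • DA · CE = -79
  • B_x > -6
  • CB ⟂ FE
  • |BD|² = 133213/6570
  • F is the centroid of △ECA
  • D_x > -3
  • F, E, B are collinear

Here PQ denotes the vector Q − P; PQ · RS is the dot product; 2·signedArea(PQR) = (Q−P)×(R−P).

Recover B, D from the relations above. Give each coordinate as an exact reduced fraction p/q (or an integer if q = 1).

1. B_x = -3783/730  [F, E, B are collinear ∩ CB ⟂ FE]
2. B_y = 1109/730  [F, E, B are collinear ∩ CB ⟂ FE]
   → B = (-3783/730, 1109/730)
3. D_x = -2  [EF ∥ DA ∩ FA ∥ ED]
4. D_y = -5/3  [EF ∥ DA ∩ FA ∥ ED]
   → D = (-2, -5/3)

B = (-3783/730, 1109/730)
D = (-2, -5/3)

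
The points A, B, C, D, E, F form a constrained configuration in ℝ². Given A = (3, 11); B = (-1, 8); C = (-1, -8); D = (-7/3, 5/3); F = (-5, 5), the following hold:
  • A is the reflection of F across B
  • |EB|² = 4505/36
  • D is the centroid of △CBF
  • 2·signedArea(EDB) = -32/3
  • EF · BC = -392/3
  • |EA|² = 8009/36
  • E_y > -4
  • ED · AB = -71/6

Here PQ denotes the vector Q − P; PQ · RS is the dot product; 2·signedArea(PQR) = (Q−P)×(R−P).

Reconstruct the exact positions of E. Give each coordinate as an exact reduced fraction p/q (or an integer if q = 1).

E = (-5/3, -19/6)

1. E_x = -5/3  [ED · AB = -71/6 ∩ 2·signedArea(EDB) = -32/3]
2. E_y = -19/6  [ED · AB = -71/6 ∩ 2·signedArea(EDB) = -32/3]
   → E = (-5/3, -19/6)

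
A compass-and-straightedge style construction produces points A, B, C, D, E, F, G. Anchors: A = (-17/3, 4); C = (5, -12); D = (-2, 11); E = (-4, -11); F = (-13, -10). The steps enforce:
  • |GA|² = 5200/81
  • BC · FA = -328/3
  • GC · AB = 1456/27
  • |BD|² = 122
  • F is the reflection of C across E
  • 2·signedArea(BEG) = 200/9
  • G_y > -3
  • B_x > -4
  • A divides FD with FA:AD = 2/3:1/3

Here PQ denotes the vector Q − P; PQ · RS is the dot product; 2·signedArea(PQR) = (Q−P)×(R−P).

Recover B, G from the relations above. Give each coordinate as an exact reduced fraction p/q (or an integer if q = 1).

B = (-3, 0)
G = (-11/9, -8/3)

1. B_x = -3  [line -22/3·x + -14·y + -22 = 0 ∩ |BD|² = 122]
2. B_y = 0  [line -22/3·x + -14·y + -22 = 0 ∩ |BD|² = 122]
   → B = (-3, 0)
3. G_x = -11/9  [GC · AB = 1456/27 ∩ 2·signedArea(BEG) = 200/9]
4. G_y = -8/3  [GC · AB = 1456/27 ∩ 2·signedArea(BEG) = 200/9]
   → G = (-11/9, -8/3)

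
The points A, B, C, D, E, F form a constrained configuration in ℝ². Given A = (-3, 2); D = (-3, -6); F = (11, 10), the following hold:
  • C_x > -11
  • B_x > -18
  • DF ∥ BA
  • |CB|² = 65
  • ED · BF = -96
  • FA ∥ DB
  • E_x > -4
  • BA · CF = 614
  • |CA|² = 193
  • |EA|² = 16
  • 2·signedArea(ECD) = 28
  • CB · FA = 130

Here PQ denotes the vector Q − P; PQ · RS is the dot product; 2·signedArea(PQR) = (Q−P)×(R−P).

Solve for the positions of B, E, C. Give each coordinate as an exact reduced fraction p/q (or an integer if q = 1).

B = (-17, -14)
C = (-10, -10)
E = (-3, -2)

1. B_x = -17  [DF ∥ BA ∩ FA ∥ DB]
2. B_y = -14  [DF ∥ BA ∩ FA ∥ DB]
   → B = (-17, -14)
3. E_x = -3  [line -28·x + -24·y + -132 = 0 ∩ |EA|² = 16]
4. E_y = -2  [line -28·x + -24·y + -132 = 0 ∩ |EA|² = 16]
   → E = (-3, -2)
5. C_x = -10  [2·signedArea(ECD) = 28 ∩ CB · FA = 130]
6. C_y = -10  [2·signedArea(ECD) = 28 ∩ CB · FA = 130]
   → C = (-10, -10)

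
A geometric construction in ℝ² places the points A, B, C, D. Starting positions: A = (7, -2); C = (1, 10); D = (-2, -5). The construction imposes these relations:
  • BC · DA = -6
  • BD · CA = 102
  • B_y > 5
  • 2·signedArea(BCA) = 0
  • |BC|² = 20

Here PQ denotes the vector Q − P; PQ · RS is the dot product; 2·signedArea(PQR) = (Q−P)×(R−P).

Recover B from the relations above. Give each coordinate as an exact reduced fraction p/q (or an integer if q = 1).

1. B_x = 3  [2·signedArea(BCA) = 0 ∩ BD · CA = 102]
2. B_y = 6  [2·signedArea(BCA) = 0 ∩ BD · CA = 102]
   → B = (3, 6)

B = (3, 6)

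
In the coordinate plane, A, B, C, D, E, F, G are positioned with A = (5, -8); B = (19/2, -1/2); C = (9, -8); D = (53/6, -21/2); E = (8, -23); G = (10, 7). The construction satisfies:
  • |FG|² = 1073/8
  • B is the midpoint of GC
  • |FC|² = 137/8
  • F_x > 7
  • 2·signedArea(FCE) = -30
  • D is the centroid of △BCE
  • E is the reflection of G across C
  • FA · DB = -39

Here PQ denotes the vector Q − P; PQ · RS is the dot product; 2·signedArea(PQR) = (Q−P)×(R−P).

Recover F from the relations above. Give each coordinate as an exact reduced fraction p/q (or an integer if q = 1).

F = (29/4, -17/4)

1. F_x = 29/4  [FA · DB = -39 ∩ 2·signedArea(FCE) = -30]
2. F_y = -17/4  [FA · DB = -39 ∩ 2·signedArea(FCE) = -30]
   → F = (29/4, -17/4)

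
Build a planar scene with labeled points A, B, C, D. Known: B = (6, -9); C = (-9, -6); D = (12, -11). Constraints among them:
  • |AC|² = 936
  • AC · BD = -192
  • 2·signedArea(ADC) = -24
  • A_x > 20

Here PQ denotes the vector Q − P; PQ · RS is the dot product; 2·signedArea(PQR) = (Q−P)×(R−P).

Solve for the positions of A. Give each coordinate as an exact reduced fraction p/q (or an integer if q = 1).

A = (21, -12)

1. A_x = 21  [AC · BD = -192 ∩ 2·signedArea(ADC) = -24]
2. A_y = -12  [AC · BD = -192 ∩ 2·signedArea(ADC) = -24]
   → A = (21, -12)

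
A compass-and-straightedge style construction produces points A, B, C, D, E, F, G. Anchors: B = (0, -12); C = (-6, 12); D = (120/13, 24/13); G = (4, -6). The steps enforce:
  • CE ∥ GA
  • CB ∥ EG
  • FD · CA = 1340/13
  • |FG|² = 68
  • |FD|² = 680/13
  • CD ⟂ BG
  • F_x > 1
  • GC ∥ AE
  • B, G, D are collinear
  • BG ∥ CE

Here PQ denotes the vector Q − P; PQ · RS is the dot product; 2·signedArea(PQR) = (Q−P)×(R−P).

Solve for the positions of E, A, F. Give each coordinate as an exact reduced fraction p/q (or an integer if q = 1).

1. E_x = -2  [CB ∥ EG ∩ BG ∥ CE]
2. E_y = 18  [CB ∥ EG ∩ BG ∥ CE]
   → E = (-2, 18)
3. A_x = 8  [GC ∥ AE ∩ CE ∥ GA]
4. A_y = 0  [GC ∥ AE ∩ CE ∥ GA]
   → A = (8, 0)
5. F_x = 2  [line -14·x + 12·y + 4 = 0 ∩ |FG|² = 68]
6. F_y = 2  [line -14·x + 12·y + 4 = 0 ∩ |FG|² = 68]
   → F = (2, 2)

A = (8, 0)
E = (-2, 18)
F = (2, 2)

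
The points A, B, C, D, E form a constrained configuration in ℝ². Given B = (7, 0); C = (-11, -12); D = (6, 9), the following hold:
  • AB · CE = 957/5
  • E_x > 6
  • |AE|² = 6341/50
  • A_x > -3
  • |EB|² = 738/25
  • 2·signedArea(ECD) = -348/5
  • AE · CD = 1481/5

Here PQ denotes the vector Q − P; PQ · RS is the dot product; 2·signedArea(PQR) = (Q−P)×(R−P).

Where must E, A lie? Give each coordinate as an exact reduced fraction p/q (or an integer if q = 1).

A = (-5/2, -3/2)
E = (32/5, 27/5)

1. E_x = 32/5  [line -21·x + 17·y + 213/5 = 0 ∩ |EB|² = 738/25]
2. E_y = 27/5  [line -21·x + 17·y + 213/5 = 0 ∩ |EB|² = 738/25]
   → E = (32/5, 27/5)
3. A_x = -5/2  [AE · CD = 1481/5 ∩ AB · CE = 957/5]
4. A_y = -3/2  [AE · CD = 1481/5 ∩ AB · CE = 957/5]
   → A = (-5/2, -3/2)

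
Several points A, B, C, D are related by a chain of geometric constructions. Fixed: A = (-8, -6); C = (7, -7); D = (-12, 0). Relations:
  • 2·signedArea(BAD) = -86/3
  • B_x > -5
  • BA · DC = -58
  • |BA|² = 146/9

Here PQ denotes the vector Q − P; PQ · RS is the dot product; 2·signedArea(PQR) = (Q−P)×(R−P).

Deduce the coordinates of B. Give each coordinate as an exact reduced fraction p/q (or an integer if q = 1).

B = (-13/3, -13/3)

1. B_x = -13/3  [BA · DC = -58 ∩ 2·signedArea(BAD) = -86/3]
2. B_y = -13/3  [BA · DC = -58 ∩ 2·signedArea(BAD) = -86/3]
   → B = (-13/3, -13/3)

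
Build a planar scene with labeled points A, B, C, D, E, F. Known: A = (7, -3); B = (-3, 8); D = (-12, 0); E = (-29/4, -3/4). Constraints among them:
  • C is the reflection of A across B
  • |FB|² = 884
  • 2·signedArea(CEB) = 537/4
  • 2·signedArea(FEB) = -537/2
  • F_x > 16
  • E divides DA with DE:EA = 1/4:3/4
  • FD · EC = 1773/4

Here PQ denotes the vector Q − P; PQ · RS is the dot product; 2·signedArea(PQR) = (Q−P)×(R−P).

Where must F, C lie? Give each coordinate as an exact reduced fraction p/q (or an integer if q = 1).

C = (-13, 19)
F = (17, -14)

1. C_x = -13  [C is the reflection of A across B]
2. C_y = 19  [C is the reflection of A across B]
   → C = (-13, 19)
3. F_x = 17  [FD · EC = 1773/4 ∩ 2·signedArea(FEB) = -537/2]
4. F_y = -14  [FD · EC = 1773/4 ∩ 2·signedArea(FEB) = -537/2]
   → F = (17, -14)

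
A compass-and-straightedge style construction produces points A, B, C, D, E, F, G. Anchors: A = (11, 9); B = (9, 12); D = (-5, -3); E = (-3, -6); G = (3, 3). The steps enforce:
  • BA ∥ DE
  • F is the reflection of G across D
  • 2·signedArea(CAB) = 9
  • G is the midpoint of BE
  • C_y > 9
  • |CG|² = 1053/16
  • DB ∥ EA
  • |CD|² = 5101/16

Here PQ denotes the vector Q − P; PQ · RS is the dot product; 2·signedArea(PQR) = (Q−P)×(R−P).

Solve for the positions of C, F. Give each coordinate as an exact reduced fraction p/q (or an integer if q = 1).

1. C_x = 15/2  [line -3·x + -2·y + 42 = 0 ∩ |CG|² = 1053/16]
2. C_y = 39/4  [line -3·x + -2·y + 42 = 0 ∩ |CG|² = 1053/16]
   → C = (15/2, 39/4)
3. F_x = -13  [F is the reflection of G across D]
4. F_y = -9  [F is the reflection of G across D]
   → F = (-13, -9)

C = (15/2, 39/4)
F = (-13, -9)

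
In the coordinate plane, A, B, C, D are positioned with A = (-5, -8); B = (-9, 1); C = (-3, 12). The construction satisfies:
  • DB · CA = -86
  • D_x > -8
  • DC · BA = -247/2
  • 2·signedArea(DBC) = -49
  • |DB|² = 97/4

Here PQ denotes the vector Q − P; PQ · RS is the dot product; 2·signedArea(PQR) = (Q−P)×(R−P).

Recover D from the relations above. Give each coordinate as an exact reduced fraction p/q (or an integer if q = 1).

1. D_x = -7  [DB · CA = -86 ∩ DC · BA = -247/2]
2. D_y = -7/2  [DB · CA = -86 ∩ DC · BA = -247/2]
   → D = (-7, -7/2)

D = (-7, -7/2)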